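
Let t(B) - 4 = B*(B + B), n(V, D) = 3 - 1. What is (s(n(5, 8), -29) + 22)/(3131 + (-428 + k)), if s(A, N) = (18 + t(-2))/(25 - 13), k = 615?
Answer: 7/948 ≈ 0.0073840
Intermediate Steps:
n(V, D) = 2
t(B) = 4 + 2*B**2 (t(B) = 4 + B*(B + B) = 4 + B*(2*B) = 4 + 2*B**2)
s(A, N) = 5/2 (s(A, N) = (18 + (4 + 2*(-2)**2))/(25 - 13) = (18 + (4 + 2*4))/12 = (18 + (4 + 8))*(1/12) = (18 + 12)*(1/12) = 30*(1/12) = 5/2)
(s(n(5, 8), -29) + 22)/(3131 + (-428 + k)) = (5/2 + 22)/(3131 + (-428 + 615)) = 49/(2*(3131 + 187)) = (49/2)/3318 = (49/2)*(1/3318) = 7/948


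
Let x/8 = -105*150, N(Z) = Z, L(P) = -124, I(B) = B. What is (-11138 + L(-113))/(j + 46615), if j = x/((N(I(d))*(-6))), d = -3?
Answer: -3754/13205 ≈ -0.28429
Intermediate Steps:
x = -126000 (x = 8*(-105*150) = 8*(-15750) = -126000)
j = -7000 (j = -126000/((-3*(-6))) = -126000/18 = -126000*1/18 = -7000)
(-11138 + L(-113))/(j + 46615) = (-11138 - 124)/(-7000 + 46615) = -11262/39615 = -11262*1/39615 = -3754/13205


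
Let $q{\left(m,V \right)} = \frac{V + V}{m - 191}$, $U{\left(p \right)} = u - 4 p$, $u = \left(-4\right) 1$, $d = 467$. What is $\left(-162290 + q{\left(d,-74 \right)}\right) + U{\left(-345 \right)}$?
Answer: $- \frac{11103103}{69} \approx -1.6091 \cdot 10^{5}$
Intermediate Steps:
$u = -4$
$U{\left(p \right)} = -4 - 4 p$
$q{\left(m,V \right)} = \frac{2 V}{-191 + m}$
$\left(-162290 + q{\left(d,-74 \right)}\right) + U{\left(-345 \right)} = \left(-162290 + 2 \left(-74\right) \frac{1}{-191 + 467}\right) - -1376 = \left(-162290 + 2 \left(-74\right) \frac{1}{276}\right) + \left(-4 + 1380\right) = \left(-162290 + 2 \left(-74\right) \frac{1}{276}\right) + 1376 = \left(-162290 - \frac{37}{69}\right) + 1376 = - \frac{11198047}{69} + 1376 = - \frac{11103103}{69}$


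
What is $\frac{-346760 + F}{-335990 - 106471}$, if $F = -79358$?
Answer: $\frac{426118}{442461} \approx 0.96306$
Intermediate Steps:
$\frac{-346760 + F}{-335990 - 106471} = \frac{-346760 - 79358}{-335990 - 106471} = - \frac{426118}{-442461} = \left(-426118\right) \left(- \frac{1}{442461}\right) = \frac{426118}{442461}$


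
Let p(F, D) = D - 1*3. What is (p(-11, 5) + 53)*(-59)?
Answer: -3245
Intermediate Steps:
p(F, D) = -3 + D (p(F, D) = D - 3 = -3 + D)
(p(-11, 5) + 53)*(-59) = ((-3 + 5) + 53)*(-59) = (2 + 53)*(-59) = 55*(-59) = -3245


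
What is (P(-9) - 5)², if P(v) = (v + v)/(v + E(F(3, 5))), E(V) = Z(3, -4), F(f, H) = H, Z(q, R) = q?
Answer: 4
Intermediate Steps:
E(V) = 3
P(v) = 2*v/(3 + v) (P(v) = (v + v)/(v + 3) = (2*v)/(3 + v) = 2*v/(3 + v))
(P(-9) - 5)² = (2*(-9)/(3 - 9) - 5)² = (2*(-9)/(-6) - 5)² = (2*(-9)*(-⅙) - 5)² = (3 - 5)² = (-2)² = 4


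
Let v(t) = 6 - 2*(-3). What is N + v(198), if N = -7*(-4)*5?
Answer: 152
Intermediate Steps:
N = 140 (N = 28*5 = 140)
v(t) = 12 (v(t) = 6 + 6 = 12)
N + v(198) = 140 + 12 = 152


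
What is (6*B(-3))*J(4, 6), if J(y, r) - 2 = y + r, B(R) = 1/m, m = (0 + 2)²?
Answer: 18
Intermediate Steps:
m = 4 (m = 2² = 4)
B(R) = ¼ (B(R) = 1/4 = ¼)
J(y, r) = 2 + r + y (J(y, r) = 2 + (y + r) = 2 + (r + y) = 2 + r + y)
(6*B(-3))*J(4, 6) = (6*(¼))*(2 + 6 + 4) = (3/2)*12 = 18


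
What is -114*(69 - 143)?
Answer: 8436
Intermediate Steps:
-114*(69 - 143) = -114*(-74) = 8436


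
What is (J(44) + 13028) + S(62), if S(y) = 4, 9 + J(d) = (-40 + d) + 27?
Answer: 13054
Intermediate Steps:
J(d) = -22 + d (J(d) = -9 + ((-40 + d) + 27) = -9 + (-13 + d) = -22 + d)
(J(44) + 13028) + S(62) = ((-22 + 44) + 13028) + 4 = (22 + 13028) + 4 = 13050 + 4 = 13054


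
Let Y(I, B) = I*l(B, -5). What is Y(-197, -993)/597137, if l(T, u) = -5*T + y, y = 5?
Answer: -979090/597137 ≈ -1.6396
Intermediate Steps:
l(T, u) = 5 - 5*T (l(T, u) = -5*T + 5 = 5 - 5*T)
Y(I, B) = I*(5 - 5*B)
Y(-197, -993)/597137 = (5*(-197)*(1 - 1*(-993)))/597137 = (5*(-197)*(1 + 993))*(1/597137) = (5*(-197)*994)*(1/597137) = -979090*1/597137 = -979090/597137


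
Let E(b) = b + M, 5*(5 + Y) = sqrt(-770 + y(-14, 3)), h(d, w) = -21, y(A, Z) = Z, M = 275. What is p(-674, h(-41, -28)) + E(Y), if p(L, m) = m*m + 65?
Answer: 776 + I*sqrt(767)/5 ≈ 776.0 + 5.539*I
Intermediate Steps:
p(L, m) = 65 + m**2 (p(L, m) = m**2 + 65 = 65 + m**2)
Y = -5 + I*sqrt(767)/5 (Y = -5 + sqrt(-770 + 3)/5 = -5 + sqrt(-767)/5 = -5 + (I*sqrt(767))/5 = -5 + I*sqrt(767)/5 ≈ -5.0 + 5.539*I)
E(b) = 275 + b (E(b) = b + 275 = 275 + b)
p(-674, h(-41, -28)) + E(Y) = (65 + (-21)**2) + (275 + (-5 + I*sqrt(767)/5)) = (65 + 441) + (270 + I*sqrt(767)/5) = 506 + (270 + I*sqrt(767)/5) = 776 + I*sqrt(767)/5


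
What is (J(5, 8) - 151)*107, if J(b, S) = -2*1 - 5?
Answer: -16906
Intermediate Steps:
J(b, S) = -7 (J(b, S) = -2 - 5 = -7)
(J(5, 8) - 151)*107 = (-7 - 151)*107 = -158*107 = -16906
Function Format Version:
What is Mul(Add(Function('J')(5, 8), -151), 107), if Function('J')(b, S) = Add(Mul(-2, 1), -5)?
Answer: -16906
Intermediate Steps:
Function('J')(b, S) = -7 (Function('J')(b, S) = Add(-2, -5) = -7)
Mul(Add(Function('J')(5, 8), -151), 107) = Mul(Add(-7, -151), 107) = Mul(-158, 107) = -16906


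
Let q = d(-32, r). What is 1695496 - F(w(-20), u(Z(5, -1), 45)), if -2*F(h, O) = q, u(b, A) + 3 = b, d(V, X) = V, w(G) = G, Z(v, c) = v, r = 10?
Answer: 1695480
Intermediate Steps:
u(b, A) = -3 + b
q = -32
F(h, O) = 16 (F(h, O) = -½*(-32) = 16)
1695496 - F(w(-20), u(Z(5, -1), 45)) = 1695496 - 1*16 = 1695496 - 16 = 1695480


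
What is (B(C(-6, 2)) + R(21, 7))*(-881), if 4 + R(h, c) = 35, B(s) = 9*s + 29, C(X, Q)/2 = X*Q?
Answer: 137436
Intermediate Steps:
C(X, Q) = 2*Q*X (C(X, Q) = 2*(X*Q) = 2*(Q*X) = 2*Q*X)
B(s) = 29 + 9*s
R(h, c) = 31 (R(h, c) = -4 + 35 = 31)
(B(C(-6, 2)) + R(21, 7))*(-881) = ((29 + 9*(2*2*(-6))) + 31)*(-881) = ((29 + 9*(-24)) + 31)*(-881) = ((29 - 216) + 31)*(-881) = (-187 + 31)*(-881) = -156*(-881) = 137436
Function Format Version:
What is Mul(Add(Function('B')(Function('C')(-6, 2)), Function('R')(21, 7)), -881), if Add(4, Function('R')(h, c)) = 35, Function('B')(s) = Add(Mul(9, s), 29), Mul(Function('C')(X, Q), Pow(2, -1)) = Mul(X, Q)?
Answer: 137436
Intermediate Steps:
Function('C')(X, Q) = Mul(2, Q, X) (Function('C')(X, Q) = Mul(2, Mul(X, Q)) = Mul(2, Mul(Q, X)) = Mul(2, Q, X))
Function('B')(s) = Add(29, Mul(9, s))
Function('R')(h, c) = 31 (Function('R')(h, c) = Add(-4, 35) = 31)
Mul(Add(Function('B')(Function('C')(-6, 2)), Function('R')(21, 7)), -881) = Mul(Add(Add(29, Mul(9, Mul(2, 2, -6))), 31), -881) = Mul(Add(Add(29, Mul(9, -24)), 31), -881) = Mul(Add(Add(29, -216), 31), -881) = Mul(Add(-187, 31), -881) = Mul(-156, -881) = 137436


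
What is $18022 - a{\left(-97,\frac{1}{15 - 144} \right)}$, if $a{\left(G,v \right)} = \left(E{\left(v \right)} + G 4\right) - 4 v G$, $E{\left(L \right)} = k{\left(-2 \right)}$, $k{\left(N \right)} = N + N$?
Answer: $\frac{2172742}{129} \approx 16843.0$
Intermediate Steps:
$k{\left(N \right)} = 2 N$
$E{\left(L \right)} = -4$ ($E{\left(L \right)} = 2 \left(-2\right) = -4$)
$a{\left(G,v \right)} = - 4 G v \left(-4 + 4 G\right)$ ($a{\left(G,v \right)} = \left(-4 + G 4\right) - 4 v G = \left(-4 + 4 G\right) \left(- 4 G v\right) = - 4 G v \left(-4 + 4 G\right)$)
$18022 - a{\left(-97,\frac{1}{15 - 144} \right)} = 18022 - 16 \left(-97\right) \frac{1}{15 - 144} \left(1 - -97\right) = 18022 - 16 \left(-97\right) \frac{1}{-129} \left(1 + 97\right) = 18022 - 16 \left(-97\right) \left(- \frac{1}{129}\right) 98 = 18022 - \frac{152096}{129} = \frac{2172742}{129}$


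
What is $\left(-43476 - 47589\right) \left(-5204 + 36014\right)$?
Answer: $-2805712650$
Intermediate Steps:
$\left(-43476 - 47589\right) \left(-5204 + 36014\right) = \left(-91065\right) 30810 = -2805712650$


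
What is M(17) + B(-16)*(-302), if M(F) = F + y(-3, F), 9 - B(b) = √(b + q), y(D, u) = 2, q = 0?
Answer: -2699 + 1208*I ≈ -2699.0 + 1208.0*I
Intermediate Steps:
B(b) = 9 - √b (B(b) = 9 - √(b + 0) = 9 - √b)
M(F) = 2 + F (M(F) = F + 2 = 2 + F)
M(17) + B(-16)*(-302) = (2 + 17) + (9 - √(-16))*(-302) = 19 + (9 - 4*I)*(-302) = 19 + (-2718 + 1208*I) = -2699 + 1208*I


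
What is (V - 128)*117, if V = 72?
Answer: -6552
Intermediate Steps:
(V - 128)*117 = (72 - 128)*117 = -56*117 = -6552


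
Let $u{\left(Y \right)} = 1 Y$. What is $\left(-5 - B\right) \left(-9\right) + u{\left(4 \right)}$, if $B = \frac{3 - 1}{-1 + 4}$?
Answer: $55$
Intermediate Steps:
$u{\left(Y \right)} = Y$
$B = \frac{2}{3} \approx 0.66667$
$\left(-5 - B\right) \left(-9\right) + u{\left(4 \right)} = \left(-5 - \frac{2}{3}\right) \left(-9\right) + 4 = \left(- \frac{17}{3}\right) \left(-9\right) + 4 = 51 + 4 = 55$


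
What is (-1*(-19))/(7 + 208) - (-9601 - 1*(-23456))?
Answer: -2978806/215 ≈ -13855.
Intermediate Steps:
(-1*(-19))/(7 + 208) - (-9601 - 1*(-23456)) = 19/215 - (-9601 + 23456) = (1/215)*19 - 1*13855 = 19/215 - 13855 = -2978806/215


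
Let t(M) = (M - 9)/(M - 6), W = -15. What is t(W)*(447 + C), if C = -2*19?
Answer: 3272/7 ≈ 467.43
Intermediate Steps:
C = -38
t(M) = (-9 + M)/(-6 + M)
t(W)*(447 + C) = ((-9 - 15)/(-6 - 15))*(447 - 38) = (-24/(-21))*409 = -1/21*(-24)*409 = (8/7)*409 = 3272/7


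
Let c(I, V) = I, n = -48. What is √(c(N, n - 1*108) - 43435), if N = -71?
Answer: 3*I*√4834 ≈ 208.58*I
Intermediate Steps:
√(c(N, n - 1*108) - 43435) = √(-71 - 43435) = √(-43506) = 3*I*√4834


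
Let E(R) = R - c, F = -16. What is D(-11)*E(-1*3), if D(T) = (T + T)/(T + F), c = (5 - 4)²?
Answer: -88/27 ≈ -3.2593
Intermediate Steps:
c = 1 (c = 1² = 1)
D(T) = 2*T/(-16 + T) (D(T) = (T + T)/(T - 16) = (2*T)/(-16 + T) = 2*T/(-16 + T))
E(R) = -1 + R (E(R) = R - 1*1 = R - 1 = -1 + R)
D(-11)*E(-1*3) = (2*(-11)/(-16 - 11))*(-1 - 1*3) = (2*(-11)/(-27))*(-1 - 3) = (2*(-11)*(-1/27))*(-4) = (22/27)*(-4) = -88/27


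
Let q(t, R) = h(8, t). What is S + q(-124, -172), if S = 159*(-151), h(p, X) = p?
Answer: -24001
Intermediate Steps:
q(t, R) = 8
S = -24009
S + q(-124, -172) = -24009 + 8 = -24001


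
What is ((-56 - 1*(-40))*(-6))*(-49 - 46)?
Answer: -9120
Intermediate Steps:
((-56 - 1*(-40))*(-6))*(-49 - 46) = ((-56 + 40)*(-6))*(-95) = -16*(-6)*(-95) = 96*(-95) = -9120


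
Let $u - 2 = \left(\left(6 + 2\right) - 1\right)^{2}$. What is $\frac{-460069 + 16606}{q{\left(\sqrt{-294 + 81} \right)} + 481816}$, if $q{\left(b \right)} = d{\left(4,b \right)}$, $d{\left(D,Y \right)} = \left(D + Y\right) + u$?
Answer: $- \frac{213691959273}{232199660854} + \frac{443463 i \sqrt{213}}{232199660854} \approx -0.92029 + 2.7873 \cdot 10^{-5} i$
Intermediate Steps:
$u = 51$ ($u = 2 + \left(\left(6 + 2\right) - 1\right)^{2} = 2 + \left(8 - 1\right)^{2} = 2 + 7^{2} = 2 + 49 = 51$)
$d{\left(D,Y \right)} = 51 + D + Y$ ($d{\left(D,Y \right)} = \left(D + Y\right) + 51 = 51 + D + Y$)
$q{\left(b \right)} = 55 + b$ ($q{\left(b \right)} = 51 + 4 + b = 55 + b$)
$\frac{-460069 + 16606}{q{\left(\sqrt{-294 + 81} \right)} + 481816} = \frac{-460069 + 16606}{\left(55 + \sqrt{-294 + 81}\right) + 481816} = - \frac{443463}{\left(55 + \sqrt{-213}\right) + 481816} = - \frac{443463}{\left(55 + i \sqrt{213}\right) + 481816} = - \frac{443463}{481871 + i \sqrt{213}}$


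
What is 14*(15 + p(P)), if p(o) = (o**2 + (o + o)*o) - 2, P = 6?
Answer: 1694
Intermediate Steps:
p(o) = -2 + 3*o**2 (p(o) = (o**2 + (2*o)*o) - 2 = (o**2 + 2*o**2) - 2 = 3*o**2 - 2 = -2 + 3*o**2)
14*(15 + p(P)) = 14*(15 + (-2 + 3*6**2)) = 14*(15 + (-2 + 3*36)) = 14*(15 + (-2 + 108)) = 14*(15 + 106) = 14*121 = 1694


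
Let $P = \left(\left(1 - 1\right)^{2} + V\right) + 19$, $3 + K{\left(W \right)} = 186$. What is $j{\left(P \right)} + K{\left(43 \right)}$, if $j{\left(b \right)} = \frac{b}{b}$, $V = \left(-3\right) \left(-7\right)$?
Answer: $184$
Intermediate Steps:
$K{\left(W \right)} = 183$ ($K{\left(W \right)} = -3 + 186 = 183$)
$V = 21$
$P = 40$ ($P = \left(\left(1 - 1\right)^{2} + 21\right) + 19 = \left(0^{2} + 21\right) + 19 = \left(0 + 21\right) + 19 = 21 + 19 = 40$)
$j{\left(b \right)} = 1$
$j{\left(P \right)} + K{\left(43 \right)} = 1 + 183 = 184$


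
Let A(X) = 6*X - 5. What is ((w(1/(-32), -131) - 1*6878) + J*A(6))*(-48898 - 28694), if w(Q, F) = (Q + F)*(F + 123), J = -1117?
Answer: 3139120146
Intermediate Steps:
A(X) = -5 + 6*X
w(Q, F) = (123 + F)*(F + Q) (w(Q, F) = (F + Q)*(123 + F) = (123 + F)*(F + Q))
((w(1/(-32), -131) - 1*6878) + J*A(6))*(-48898 - 28694) = ((((-131)² + 123*(-131) + 123/(-32) - 131/(-32)) - 1*6878) - 1117*(-5 + 6*6))*(-48898 - 28694) = (((17161 - 16113 + 123*(-1/32) - 131*(-1/32)) - 6878) - 1117*(-5 + 36))*(-77592) = (((17161 - 16113 - 123/32 + 131/32) - 6878) - 1117*31)*(-77592) = ((4193/4 - 6878) - 34627)*(-77592) = (-23319/4 - 34627)*(-77592) = -161827/4*(-77592) = 3139120146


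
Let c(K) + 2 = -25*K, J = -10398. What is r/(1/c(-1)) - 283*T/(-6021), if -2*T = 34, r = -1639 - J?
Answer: 1212967786/6021 ≈ 2.0146e+5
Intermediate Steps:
c(K) = -2 - 25*K
r = 8759 (r = -1639 - 1*(-10398) = -1639 + 10398 = 8759)
T = -17 (T = -½*34 = -17)
r/(1/c(-1)) - 283*T/(-6021) = 8759/(1/(-2 - 25*(-1))) - 283*(-17)/(-6021) = 8759/(1/(-2 + 25)) + 4811*(-1/6021) = 8759/(1/23) - 4811/6021 = 8759*23 - 4811/6021 = 201457 - 4811/6021 = 1212967786/6021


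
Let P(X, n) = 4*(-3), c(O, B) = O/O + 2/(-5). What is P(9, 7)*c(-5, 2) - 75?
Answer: -411/5 ≈ -82.200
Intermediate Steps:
c(O, B) = 3/5 (c(O, B) = 1 + 2*(-1/5) = 1 - 2/5 = 3/5)
P(X, n) = -12
P(9, 7)*c(-5, 2) - 75 = -12*3/5 - 75 = -36/5 - 75 = -411/5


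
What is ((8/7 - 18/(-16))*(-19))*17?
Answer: -41021/56 ≈ -732.52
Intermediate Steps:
((8/7 - 18/(-16))*(-19))*17 = ((8*(⅐) - 18*(-1/16))*(-19))*17 = ((8/7 + 9/8)*(-19))*17 = ((127/56)*(-19))*17 = -2413/56*17 = -41021/56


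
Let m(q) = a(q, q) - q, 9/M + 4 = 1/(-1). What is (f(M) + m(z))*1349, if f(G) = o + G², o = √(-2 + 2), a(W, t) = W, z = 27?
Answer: 109269/25 ≈ 4370.8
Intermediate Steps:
M = -9/5 (M = 9/(-4 + 1/(-1)) = 9/(-4 - 1) = 9/(-5) = 9*(-⅕) = -9/5 ≈ -1.8000)
o = 0 (o = √0 = 0)
m(q) = 0 (m(q) = q - q = 0)
f(G) = G² (f(G) = 0 + G² = G²)
(f(M) + m(z))*1349 = ((-9/5)² + 0)*1349 = (81/25 + 0)*1349 = (81/25)*1349 = 109269/25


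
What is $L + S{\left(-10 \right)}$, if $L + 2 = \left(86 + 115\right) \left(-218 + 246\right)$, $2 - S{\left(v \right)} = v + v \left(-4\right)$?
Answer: $5598$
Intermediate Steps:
$S{\left(v \right)} = 2 + 3 v$ ($S{\left(v \right)} = 2 - \left(v + v \left(-4\right)\right) = 2 - \left(v - 4 v\right) = 2 - - 3 v = 2 + 3 v$)
$L = 5626$ ($L = -2 + \left(86 + 115\right) \left(-218 + 246\right) = -2 + 201 \cdot 28 = -2 + 5628 = 5626$)
$L + S{\left(-10 \right)} = 5626 + \left(2 + 3 \left(-10\right)\right) = 5626 + \left(2 - 30\right) = 5626 - 28 = 5598$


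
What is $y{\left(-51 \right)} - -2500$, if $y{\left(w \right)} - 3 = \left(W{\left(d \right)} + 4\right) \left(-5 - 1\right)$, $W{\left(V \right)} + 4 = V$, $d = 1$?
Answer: $2497$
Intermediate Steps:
$W{\left(V \right)} = -4 + V$
$y{\left(w \right)} = -3$ ($y{\left(w \right)} = 3 + \left(\left(-4 + 1\right) + 4\right) \left(-5 - 1\right) = 3 + \left(-3 + 4\right) \left(-6\right) = 3 + 1 \left(-6\right) = 3 - 6 = -3$)
$y{\left(-51 \right)} - -2500 = -3 - -2500 = -3 + 2500 = 2497$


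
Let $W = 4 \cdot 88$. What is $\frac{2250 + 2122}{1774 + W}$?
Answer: $\frac{2186}{1063} \approx 2.0564$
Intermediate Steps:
$W = 352$
$\frac{2250 + 2122}{1774 + W} = \frac{2250 + 2122}{1774 + 352} = \frac{4372}{2126} = 4372 \cdot \frac{1}{2126} = \frac{2186}{1063}$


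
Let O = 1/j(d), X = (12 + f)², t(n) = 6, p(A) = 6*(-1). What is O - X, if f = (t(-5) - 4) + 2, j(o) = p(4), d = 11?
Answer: -1537/6 ≈ -256.17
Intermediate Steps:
p(A) = -6
j(o) = -6
f = 4 (f = (6 - 4) + 2 = 2 + 2 = 4)
X = 256 (X = (12 + 4)² = 16² = 256)
O = -⅙ (O = 1/(-6) = -⅙ ≈ -0.16667)
O - X = -⅙ - 1*256 = -⅙ - 256 = -1537/6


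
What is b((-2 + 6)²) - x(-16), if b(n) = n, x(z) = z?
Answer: 32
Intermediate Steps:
b((-2 + 6)²) - x(-16) = (-2 + 6)² - 1*(-16) = 4² + 16 = 16 + 16 = 32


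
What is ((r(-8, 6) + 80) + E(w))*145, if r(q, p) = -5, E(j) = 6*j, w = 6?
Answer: 16095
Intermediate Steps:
((r(-8, 6) + 80) + E(w))*145 = ((-5 + 80) + 6*6)*145 = (75 + 36)*145 = 111*145 = 16095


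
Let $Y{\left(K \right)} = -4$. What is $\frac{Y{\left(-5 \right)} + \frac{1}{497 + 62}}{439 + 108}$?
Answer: $- \frac{2235}{305773} \approx -0.0073093$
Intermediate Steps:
$\frac{Y{\left(-5 \right)} + \frac{1}{497 + 62}}{439 + 108} = \frac{-4 + \frac{1}{497 + 62}}{439 + 108} = \frac{-4 + \frac{1}{559}}{547} = \left(-4 + \frac{1}{559}\right) \frac{1}{547} = \left(- \frac{2235}{559}\right) \frac{1}{547} = - \frac{2235}{305773}$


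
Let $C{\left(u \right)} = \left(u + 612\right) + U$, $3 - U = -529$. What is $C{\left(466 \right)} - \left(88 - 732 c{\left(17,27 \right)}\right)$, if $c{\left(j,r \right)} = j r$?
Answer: $337510$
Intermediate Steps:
$U = 532$ ($U = 3 - -529 = 3 + 529 = 532$)
$C{\left(u \right)} = 1144 + u$ ($C{\left(u \right)} = \left(u + 612\right) + 532 = \left(612 + u\right) + 532 = 1144 + u$)
$C{\left(466 \right)} - \left(88 - 732 c{\left(17,27 \right)}\right) = \left(1144 + 466\right) - \left(88 - 732 \cdot 17 \cdot 27\right) = 1610 - \left(88 - 335988\right) = 1610 - -335900 = 1610 + 335900 = 337510$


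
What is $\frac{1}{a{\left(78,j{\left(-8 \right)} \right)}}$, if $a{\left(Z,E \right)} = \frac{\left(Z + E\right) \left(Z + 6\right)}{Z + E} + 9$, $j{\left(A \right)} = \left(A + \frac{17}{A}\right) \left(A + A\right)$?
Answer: $\frac{1}{93} \approx 0.010753$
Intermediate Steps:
$j{\left(A \right)} = 2 A \left(A + \frac{17}{A}\right)$ ($j{\left(A \right)} = \left(A + \frac{17}{A}\right) 2 A = 2 A \left(A + \frac{17}{A}\right)$)
$a{\left(Z,E \right)} = 15 + Z$ ($a{\left(Z,E \right)} = \frac{\left(E + Z\right) \left(6 + Z\right)}{E + Z} + 9 = \frac{\left(6 + Z\right) \left(E + Z\right)}{E + Z} + 9 = \left(6 + Z\right) + 9 = 15 + Z$)
$\frac{1}{a{\left(78,j{\left(-8 \right)} \right)}} = \frac{1}{15 + 78} = \frac{1}{93}$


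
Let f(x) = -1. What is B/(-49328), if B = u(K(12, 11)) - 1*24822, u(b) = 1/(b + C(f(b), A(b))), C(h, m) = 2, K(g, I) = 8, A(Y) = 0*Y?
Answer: 248219/493280 ≈ 0.50320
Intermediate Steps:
A(Y) = 0
u(b) = 1/(2 + b) (u(b) = 1/(b + 2) = 1/(2 + b))
B = -248219/10 (B = 1/(2 + 8) - 1*24822 = 1/10 - 24822 = ⅒ - 24822 = -248219/10 ≈ -24822.)
B/(-49328) = -248219/10/(-49328) = -248219/10*(-1/49328) = 248219/493280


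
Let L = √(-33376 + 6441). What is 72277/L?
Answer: -72277*I*√26935/26935 ≈ -440.39*I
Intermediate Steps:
L = I*√26935 (L = √(-26935) = I*√26935 ≈ 164.12*I)
72277/L = 72277/((I*√26935)) = 72277*(-I*√26935/26935) = -72277*I*√26935/26935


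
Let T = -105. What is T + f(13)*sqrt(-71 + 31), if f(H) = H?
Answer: -105 + 26*I*sqrt(10) ≈ -105.0 + 82.219*I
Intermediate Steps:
T + f(13)*sqrt(-71 + 31) = -105 + 13*sqrt(-71 + 31) = -105 + 13*sqrt(-40) = -105 + 13*(2*I*sqrt(10)) = -105 + 26*I*sqrt(10)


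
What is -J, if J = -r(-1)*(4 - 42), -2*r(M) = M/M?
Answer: 19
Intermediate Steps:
r(M) = -½ (r(M) = -M/(2*M) = -½*1 = -½)
J = -19 (J = -(-1)*(4 - 42)/2 = -(-1)*(-38)/2 = -1*19 = -19)
-J = -1*(-19) = 19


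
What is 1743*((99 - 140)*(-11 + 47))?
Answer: -2572668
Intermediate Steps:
1743*((99 - 140)*(-11 + 47)) = 1743*(-41*36) = 1743*(-1476) = -2572668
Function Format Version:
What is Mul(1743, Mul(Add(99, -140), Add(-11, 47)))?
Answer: -2572668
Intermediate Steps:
Mul(1743, Mul(Add(99, -140), Add(-11, 47))) = Mul(1743, Mul(-41, 36)) = Mul(1743, -1476) = -2572668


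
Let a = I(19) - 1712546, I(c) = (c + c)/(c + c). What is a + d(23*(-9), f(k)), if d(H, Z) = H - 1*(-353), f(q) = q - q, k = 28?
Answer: -1712399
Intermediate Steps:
I(c) = 1 (I(c) = (2*c)/((2*c)) = (2*c)*(1/(2*c)) = 1)
f(q) = 0
a = -1712545 (a = 1 - 1712546 = -1712545)
d(H, Z) = 353 + H (d(H, Z) = H + 353 = 353 + H)
a + d(23*(-9), f(k)) = -1712545 + (353 + 23*(-9)) = -1712545 + (353 - 207) = -1712545 + 146 = -1712399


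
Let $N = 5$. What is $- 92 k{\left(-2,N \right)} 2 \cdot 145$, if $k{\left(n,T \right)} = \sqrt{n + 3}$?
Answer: $-26680$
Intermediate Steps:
$k{\left(n,T \right)} = \sqrt{3 + n}$
$- 92 k{\left(-2,N \right)} 2 \cdot 145 = - 92 \sqrt{3 - 2} \cdot 2 \cdot 145 = - 92 \sqrt{1} \cdot 2 \cdot 145 = - 92 \cdot 1 \cdot 2 \cdot 145 = \left(-92\right) 2 \cdot 145 = \left(-184\right) 145 = -26680$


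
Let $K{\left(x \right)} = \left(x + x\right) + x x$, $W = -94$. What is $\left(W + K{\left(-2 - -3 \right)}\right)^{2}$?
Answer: $8281$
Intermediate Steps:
$K{\left(x \right)} = x^{2} + 2 x$ ($K{\left(x \right)} = 2 x + x^{2} = x^{2} + 2 x$)
$\left(W + K{\left(-2 - -3 \right)}\right)^{2} = \left(-94 + \left(-2 - -3\right) \left(2 - -1\right)\right)^{2} = \left(-94 + \left(-2 + 3\right) \left(2 + \left(-2 + 3\right)\right)\right)^{2} = \left(-94 + 1 \left(2 + 1\right)\right)^{2} = \left(-94 + 1 \cdot 3\right)^{2} = \left(-94 + 3\right)^{2} = \left(-91\right)^{2} = 8281$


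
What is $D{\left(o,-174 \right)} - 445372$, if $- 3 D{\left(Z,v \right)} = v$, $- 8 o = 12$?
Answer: $-445314$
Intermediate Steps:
$o = - \frac{3}{2}$ ($o = \left(- \frac{1}{8}\right) 12 = - \frac{3}{2} \approx -1.5$)
$D{\left(Z,v \right)} = - \frac{v}{3}$
$D{\left(o,-174 \right)} - 445372 = \left(- \frac{1}{3}\right) \left(-174\right) - 445372 = 58 - 445372 = -445314$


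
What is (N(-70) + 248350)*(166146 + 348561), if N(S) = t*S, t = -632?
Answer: 150598121130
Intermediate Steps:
N(S) = -632*S
(N(-70) + 248350)*(166146 + 348561) = (-632*(-70) + 248350)*(166146 + 348561) = (44240 + 248350)*514707 = 292590*514707 = 150598121130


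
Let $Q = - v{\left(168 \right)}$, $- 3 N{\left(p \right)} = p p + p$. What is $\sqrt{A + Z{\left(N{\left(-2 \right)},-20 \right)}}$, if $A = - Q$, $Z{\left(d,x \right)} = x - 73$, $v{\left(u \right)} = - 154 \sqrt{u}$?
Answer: $\sqrt{-93 - 308 \sqrt{42}} \approx 45.706 i$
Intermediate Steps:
$N{\left(p \right)} = - \frac{p}{3} - \frac{p^{2}}{3}$ ($N{\left(p \right)} = - \frac{p p + p}{3} = - \frac{p^{2} + p}{3} = - \frac{p + p^{2}}{3} = - \frac{p}{3} - \frac{p^{2}}{3}$)
$Z{\left(d,x \right)} = -73 + x$
$Q = 308 \sqrt{42}$ ($Q = - \left(-154\right) \sqrt{168} = - \left(-154\right) 2 \sqrt{42} = - \left(-308\right) \sqrt{42} = 308 \sqrt{42} \approx 1996.1$)
$A = - 308 \sqrt{42} \approx -1996.1$
$\sqrt{A + Z{\left(N{\left(-2 \right)},-20 \right)}} = \sqrt{- 308 \sqrt{42} - 93} = \sqrt{-93 - 308 \sqrt{42}}$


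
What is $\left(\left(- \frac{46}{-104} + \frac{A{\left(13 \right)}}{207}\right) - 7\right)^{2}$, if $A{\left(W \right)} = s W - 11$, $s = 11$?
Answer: $\frac{451180081}{12873744} \approx 35.047$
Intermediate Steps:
$A{\left(W \right)} = -11 + 11 W$ ($A{\left(W \right)} = 11 W - 11 = -11 + 11 W$)
$\left(\left(- \frac{46}{-104} + \frac{A{\left(13 \right)}}{207}\right) - 7\right)^{2} = \left(\left(- \frac{46}{-104} + \frac{-11 + 11 \cdot 13}{207}\right) - 7\right)^{2} = \left(\left(\left(-46\right) \left(- \frac{1}{104}\right) + \left(-11 + 143\right) \frac{1}{207}\right) - 7\right)^{2} = \left(\left(\frac{23}{52} + 132 \cdot \frac{1}{207}\right) - 7\right)^{2} = \left(\left(\frac{23}{52} + \frac{44}{69}\right) - 7\right)^{2} = \left(\frac{3875}{3588} - 7\right)^{2} = \left(- \frac{21241}{3588}\right)^{2} = \frac{451180081}{12873744}$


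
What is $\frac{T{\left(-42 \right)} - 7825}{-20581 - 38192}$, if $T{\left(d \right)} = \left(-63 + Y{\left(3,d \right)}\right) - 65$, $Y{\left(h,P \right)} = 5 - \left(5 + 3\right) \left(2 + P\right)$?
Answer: $\frac{7628}{58773} \approx 0.12979$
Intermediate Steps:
$Y{\left(h,P \right)} = -11 - 8 P$ ($Y{\left(h,P \right)} = 5 - 8 \left(2 + P\right) = 5 - \left(16 + 8 P\right) = -11 - 8 P$)
$T{\left(d \right)} = -139 - 8 d$ ($T{\left(d \right)} = \left(-63 - \left(11 + 8 d\right)\right) - 65 = \left(-74 - 8 d\right) - 65 = -139 - 8 d$)
$\frac{T{\left(-42 \right)} - 7825}{-20581 - 38192} = \frac{\left(-139 - -336\right) - 7825}{-20581 - 38192} = \frac{\left(-139 + 336\right) - 7825}{-58773} = \left(197 - 7825\right) \left(- \frac{1}{58773}\right) = \left(-7628\right) \left(- \frac{1}{58773}\right) = \frac{7628}{58773}$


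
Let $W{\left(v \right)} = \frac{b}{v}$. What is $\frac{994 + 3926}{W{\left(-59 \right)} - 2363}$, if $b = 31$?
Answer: $- \frac{36285}{17431} \approx -2.0816$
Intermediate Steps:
$W{\left(v \right)} = \frac{31}{v}$
$\frac{994 + 3926}{W{\left(-59 \right)} - 2363} = \frac{994 + 3926}{\frac{31}{-59} - 2363} = \frac{4920}{31 \left(- \frac{1}{59}\right) - 2363} = \frac{4920}{- \frac{31}{59} - 2363} = \frac{4920}{- \frac{139448}{59}} = 4920 \left(- \frac{59}{139448}\right) = - \frac{36285}{17431}$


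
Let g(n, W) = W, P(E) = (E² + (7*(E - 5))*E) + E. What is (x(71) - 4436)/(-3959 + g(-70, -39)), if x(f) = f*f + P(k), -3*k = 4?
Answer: -5981/35982 ≈ -0.16622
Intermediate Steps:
k = -4/3 (k = -⅓*4 = -4/3 ≈ -1.3333)
P(E) = E + E² + E*(-35 + 7*E) (P(E) = (E² + (7*(-5 + E))*E) + E = (E² + (-35 + 7*E)*E) + E = (E² + E*(-35 + 7*E)) + E = E + E² + E*(-35 + 7*E))
x(f) = 536/9 + f² (x(f) = f*f + 2*(-4/3)*(-17 + 4*(-4/3)) = f² + 2*(-4/3)*(-17 - 16/3) = f² + 2*(-4/3)*(-67/3) = f² + 536/9 = 536/9 + f²)
(x(71) - 4436)/(-3959 + g(-70, -39)) = ((536/9 + 71²) - 4436)/(-3959 - 39) = ((536/9 + 5041) - 4436)/(-3998) = (45905/9 - 4436)*(-1/3998) = (5981/9)*(-1/3998) = -5981/35982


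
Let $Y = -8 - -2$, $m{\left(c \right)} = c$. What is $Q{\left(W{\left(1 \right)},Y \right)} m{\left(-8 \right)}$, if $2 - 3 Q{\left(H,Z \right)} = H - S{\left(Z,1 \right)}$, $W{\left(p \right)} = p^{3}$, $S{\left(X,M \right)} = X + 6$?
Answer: $- \frac{8}{3} \approx -2.6667$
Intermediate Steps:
$S{\left(X,M \right)} = 6 + X$
$Y = -6$ ($Y = -8 + 2 = -6$)
$Q{\left(H,Z \right)} = \frac{8}{3} - \frac{H}{3} + \frac{Z}{3}$ ($Q{\left(H,Z \right)} = \frac{2}{3} - \frac{H - \left(6 + Z\right)}{3} = \frac{2}{3} - \frac{-6 + H - Z}{3} = \frac{2}{3} + \left(2 - \frac{H}{3} + \frac{Z}{3}\right) = \frac{8}{3} - \frac{H}{3} + \frac{Z}{3}$)
$Q{\left(W{\left(1 \right)},Y \right)} m{\left(-8 \right)} = \left(\frac{8}{3} - \frac{1^{3}}{3} + \frac{1}{3} \left(-6\right)\right) \left(-8\right) = \left(\frac{8}{3} - \frac{1}{3} - 2\right) \left(-8\right) = \frac{1}{3} \left(-8\right) = - \frac{8}{3}$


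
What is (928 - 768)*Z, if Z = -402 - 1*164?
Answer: -90560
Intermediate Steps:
Z = -566 (Z = -402 - 164 = -566)
(928 - 768)*Z = (928 - 768)*(-566) = 160*(-566) = -90560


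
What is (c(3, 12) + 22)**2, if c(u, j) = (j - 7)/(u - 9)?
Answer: 16129/36 ≈ 448.03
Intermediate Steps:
c(u, j) = (-7 + j)/(-9 + u)
(c(3, 12) + 22)**2 = ((-7 + 12)/(-9 + 3) + 22)**2 = (5/(-6) + 22)**2 = (-1/6*5 + 22)**2 = (-5/6 + 22)**2 = (127/6)**2 = 16129/36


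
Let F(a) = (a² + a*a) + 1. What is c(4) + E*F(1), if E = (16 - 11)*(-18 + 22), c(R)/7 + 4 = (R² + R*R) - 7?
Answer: 207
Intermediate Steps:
c(R) = -77 + 14*R² (c(R) = -28 + 7*((R² + R*R) - 7) = -28 + 7*((R² + R²) - 7) = -28 + 7*(2*R² - 7) = -28 + 7*(-7 + 2*R²) = -28 + (-49 + 14*R²) = -77 + 14*R²)
F(a) = 1 + 2*a² (F(a) = (a² + a²) + 1 = 2*a² + 1 = 1 + 2*a²)
E = 20 (E = 5*4 = 20)
c(4) + E*F(1) = (-77 + 14*4²) + 20*(1 + 2*1²) = (-77 + 14*16) + 20*(1 + 2*1) = (-77 + 224) + 20*(1 + 2) = 147 + 20*3 = 147 + 60 = 207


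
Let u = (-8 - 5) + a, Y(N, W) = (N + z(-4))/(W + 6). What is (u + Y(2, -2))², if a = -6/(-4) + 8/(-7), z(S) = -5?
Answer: 140625/784 ≈ 179.37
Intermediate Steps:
a = 5/14 (a = -6*(-¼) + 8*(-⅐) = 3/2 - 8/7 = 5/14 ≈ 0.35714)
Y(N, W) = (-5 + N)/(6 + W) (Y(N, W) = (N - 5)/(W + 6) = (-5 + N)/(6 + W))
u = -177/14 (u = (-8 - 5) + 5/14 = -13 + 5/14 = -177/14 ≈ -12.643)
(u + Y(2, -2))² = (-177/14 + (-5 + 2)/(6 - 2))² = (-177/14 - 3/4)² = (-177/14 + (¼)*(-3))² = (-177/14 - ¾)² = (-375/28)² = 140625/784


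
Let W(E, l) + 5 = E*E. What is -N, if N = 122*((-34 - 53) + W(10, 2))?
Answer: -976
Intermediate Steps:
W(E, l) = -5 + E**2 (W(E, l) = -5 + E*E = -5 + E**2)
N = 976 (N = 122*((-34 - 53) + (-5 + 10**2)) = 122*(-87 + (-5 + 100)) = 122*(-87 + 95) = 122*8 = 976)
-N = -1*976 = -976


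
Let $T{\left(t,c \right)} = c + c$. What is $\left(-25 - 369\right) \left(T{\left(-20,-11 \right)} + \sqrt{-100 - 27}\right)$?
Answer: $8668 - 394 i \sqrt{127} \approx 8668.0 - 4440.2 i$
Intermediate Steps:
$T{\left(t,c \right)} = 2 c$
$\left(-25 - 369\right) \left(T{\left(-20,-11 \right)} + \sqrt{-100 - 27}\right) = \left(-25 - 369\right) \left(2 \left(-11\right) + \sqrt{-100 - 27}\right) = - 394 \left(-22 + \sqrt{-127}\right) = - 394 \left(-22 + i \sqrt{127}\right) = 8668 - 394 i \sqrt{127}$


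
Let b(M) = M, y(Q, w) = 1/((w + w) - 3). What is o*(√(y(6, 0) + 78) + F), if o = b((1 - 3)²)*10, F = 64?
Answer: 2560 + 40*√699/3 ≈ 2912.5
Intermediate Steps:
y(Q, w) = 1/(-3 + 2*w) (y(Q, w) = 1/(2*w - 3) = 1/(-3 + 2*w))
o = 40 (o = (1 - 3)²*10 = (-2)²*10 = 4*10 = 40)
o*(√(y(6, 0) + 78) + F) = 40*(√(1/(-3 + 2*0) + 78) + 64) = 40*(√(1/(-3 + 0) + 78) + 64) = 40*(√(1/(-3) + 78) + 64) = 40*(√(-⅓ + 78) + 64) = 40*(√(233/3) + 64) = 40*(√699/3 + 64) = 40*(64 + √699/3) = 2560 + 40*√699/3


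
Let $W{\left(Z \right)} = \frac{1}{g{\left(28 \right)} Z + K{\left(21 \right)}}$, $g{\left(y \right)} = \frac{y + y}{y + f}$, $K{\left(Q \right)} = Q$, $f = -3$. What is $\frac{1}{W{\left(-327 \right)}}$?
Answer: $- \frac{17787}{25} \approx -711.48$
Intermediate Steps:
$g{\left(y \right)} = \frac{2 y}{-3 + y}$ ($g{\left(y \right)} = \frac{y + y}{y - 3} = \frac{2 y}{-3 + y}$)
$W{\left(Z \right)} = \frac{1}{21 + \frac{56 Z}{25}}$ ($W{\left(Z \right)} = \frac{1}{2 \cdot 28 \frac{1}{-3 + 28} Z + 21} = \frac{1}{2 \cdot 28 \cdot \frac{1}{25} Z + 21} = \frac{1}{\frac{56 Z}{25} + 21} = \frac{1}{21 + \frac{56 Z}{25}}$)
$\frac{1}{W{\left(-327 \right)}} = \frac{1}{\frac{25}{7} \frac{1}{75 + 8 \left(-327\right)}} = \frac{1}{\frac{25}{7} \frac{1}{75 - 2616}} = \frac{1}{\frac{25}{7} \frac{1}{-2541}} = \frac{1}{\frac{25}{7} \left(- \frac{1}{2541}\right)} = \frac{1}{- \frac{25}{17787}} = - \frac{17787}{25}$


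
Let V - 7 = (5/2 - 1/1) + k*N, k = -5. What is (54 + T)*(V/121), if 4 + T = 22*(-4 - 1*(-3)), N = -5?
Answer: 938/121 ≈ 7.7521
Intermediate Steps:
V = 67/2 (V = 7 + ((5/2 - 1/1) - 5*(-5)) = 7 + ((5*(1/2) - 1*1) + 25) = 7 + ((5/2 - 1) + 25) = 7 + (3/2 + 25) = 7 + 53/2 = 67/2 ≈ 33.500)
T = -26 (T = -4 + 22*(-4 - 1*(-3)) = -4 + 22*(-4 + 3) = -4 + 22*(-1) = -4 - 22 = -26)
(54 + T)*(V/121) = (54 - 26)*((67/2)/121) = 28*((67/2)*(1/121)) = 28*(67/242) = 938/121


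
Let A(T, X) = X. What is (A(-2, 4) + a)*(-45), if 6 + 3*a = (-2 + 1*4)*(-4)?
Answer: 30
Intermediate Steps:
a = -14/3 (a = -2 + ((-2 + 1*4)*(-4))/3 = -2 + ((-2 + 4)*(-4))/3 = -2 + (2*(-4))/3 = -2 + (⅓)*(-8) = -2 - 8/3 = -14/3 ≈ -4.6667)
(A(-2, 4) + a)*(-45) = (4 - 14/3)*(-45) = -⅔*(-45) = 30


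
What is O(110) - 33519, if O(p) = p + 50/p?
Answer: -367494/11 ≈ -33409.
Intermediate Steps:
O(110) - 33519 = (110 + 50/110) - 33519 = (110 + 50*(1/110)) - 33519 = (110 + 5/11) - 33519 = 1215/11 - 33519 = -367494/11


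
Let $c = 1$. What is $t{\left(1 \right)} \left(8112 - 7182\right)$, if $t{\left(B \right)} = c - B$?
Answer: $0$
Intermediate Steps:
$t{\left(B \right)} = 1 - B$
$t{\left(1 \right)} \left(8112 - 7182\right) = \left(1 - 1\right) \left(8112 - 7182\right) = 0 \cdot 930 = 0$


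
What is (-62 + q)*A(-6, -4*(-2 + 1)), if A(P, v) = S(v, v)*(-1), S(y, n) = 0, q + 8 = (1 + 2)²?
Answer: 0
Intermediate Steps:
q = 1 (q = -8 + (1 + 2)² = -8 + 3² = -8 + 9 = 1)
A(P, v) = 0 (A(P, v) = 0*(-1) = 0)
(-62 + q)*A(-6, -4*(-2 + 1)) = (-62 + 1)*0 = -61*0 = 0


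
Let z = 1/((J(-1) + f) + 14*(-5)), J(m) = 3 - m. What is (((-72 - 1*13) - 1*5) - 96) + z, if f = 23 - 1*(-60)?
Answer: -3161/17 ≈ -185.94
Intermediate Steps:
f = 83 (f = 23 + 60 = 83)
z = 1/17 (z = 1/(((3 - 1*(-1)) + 83) + 14*(-5)) = 1/(((3 + 1) + 83) - 70) = 1/((4 + 83) - 70) = 1/(87 - 70) = 1/17 ≈ 0.058824)
(((-72 - 1*13) - 1*5) - 96) + z = (((-72 - 1*13) - 1*5) - 96) + 1/17 = (((-72 - 13) - 5) - 96) + 1/17 = ((-85 - 5) - 96) + 1/17 = (-90 - 96) + 1/17 = -186 + 1/17 = -3161/17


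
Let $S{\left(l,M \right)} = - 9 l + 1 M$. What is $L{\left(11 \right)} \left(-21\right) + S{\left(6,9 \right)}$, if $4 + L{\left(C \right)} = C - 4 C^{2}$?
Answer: $9972$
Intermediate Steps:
$S{\left(l,M \right)} = M - 9 l$ ($S{\left(l,M \right)} = - 9 l + M = M - 9 l$)
$L{\left(C \right)} = -4 + C - 4 C^{2}$ ($L{\left(C \right)} = -4 - \left(- C + 4 C^{2}\right) = -4 + C - 4 C^{2}$)
$L{\left(11 \right)} \left(-21\right) + S{\left(6,9 \right)} = \left(-4 + 11 - 4 \cdot 11^{2}\right) \left(-21\right) + \left(9 - 54\right) = \left(-4 + 11 - 484\right) \left(-21\right) + \left(9 - 54\right) = \left(-4 + 11 - 484\right) \left(-21\right) - 45 = \left(-477\right) \left(-21\right) - 45 = 10017 - 45 = 9972$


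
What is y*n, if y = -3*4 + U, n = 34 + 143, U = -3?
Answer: -2655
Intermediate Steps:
n = 177
y = -15 (y = -3*4 - 3 = -12 - 3 = -15)
y*n = -15*177 = -2655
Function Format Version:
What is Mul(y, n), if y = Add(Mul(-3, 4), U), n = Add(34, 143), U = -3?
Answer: -2655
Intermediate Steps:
n = 177
y = -15 (y = Add(Mul(-3, 4), -3) = Add(-12, -3) = -15)
Mul(y, n) = Mul(-15, 177) = -2655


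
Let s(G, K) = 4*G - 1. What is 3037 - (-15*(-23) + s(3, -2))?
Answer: 2681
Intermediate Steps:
s(G, K) = -1 + 4*G
3037 - (-15*(-23) + s(3, -2)) = 3037 - (-15*(-23) + (-1 + 4*3)) = 3037 - (345 + (-1 + 12)) = 3037 - (345 + 11) = 3037 - 1*356 = 3037 - 356 = 2681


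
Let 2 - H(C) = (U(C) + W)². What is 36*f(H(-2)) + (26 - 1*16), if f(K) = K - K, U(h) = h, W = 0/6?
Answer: 10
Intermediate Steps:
W = 0 (W = 0*(⅙) = 0)
H(C) = 2 - C² (H(C) = 2 - (C + 0)² = 2 - C²)
f(K) = 0
36*f(H(-2)) + (26 - 1*16) = 36*0 + (26 - 1*16) = 0 + (26 - 16) = 0 + 10 = 10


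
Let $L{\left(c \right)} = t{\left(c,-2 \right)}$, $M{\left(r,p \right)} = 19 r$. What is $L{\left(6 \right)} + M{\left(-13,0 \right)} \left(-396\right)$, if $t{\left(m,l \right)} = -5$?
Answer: $97807$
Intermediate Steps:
$L{\left(c \right)} = -5$
$L{\left(6 \right)} + M{\left(-13,0 \right)} \left(-396\right) = -5 + 19 \left(-13\right) \left(-396\right) = -5 - -97812 = -5 + 97812 = 97807$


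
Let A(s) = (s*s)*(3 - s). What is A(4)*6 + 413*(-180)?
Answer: -74436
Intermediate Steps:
A(s) = s**2*(3 - s)
A(4)*6 + 413*(-180) = (4**2*(3 - 1*4))*6 + 413*(-180) = (16*(3 - 4))*6 - 74340 = (16*(-1))*6 - 74340 = -16*6 - 74340 = -96 - 74340 = -74436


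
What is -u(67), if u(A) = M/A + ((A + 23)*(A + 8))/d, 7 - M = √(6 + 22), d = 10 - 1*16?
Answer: 75368/67 + 2*√7/67 ≈ 1125.0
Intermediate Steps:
d = -6 (d = 10 - 16 = -6)
M = 7 - 2*√7 (M = 7 - √(6 + 22) = 7 - √28 = 7 - 2*√7 ≈ 1.7085)
u(A) = (7 - 2*√7)/A - (8 + A)*(23 + A)/6 (u(A) = (7 - 2*√7)/A + ((A + 23)*(A + 8))/(-6) = (7 - 2*√7)/A + ((23 + A)*(8 + A))*(-⅙) = (7 - 2*√7)/A + ((8 + A)*(23 + A))*(-⅙) = (7 - 2*√7)/A - (8 + A)*(23 + A)/6)
-u(67) = -(42 - 12*√7 - 1*67*(184 + 67² + 31*67))/(6*67) = -(42 - 12*√7 - 1*67*(184 + 4489 + 2077))/(6*67) = -(42 - 12*√7 - 1*67*6750)/(6*67) = -(42 - 12*√7 - 452250)/(6*67) = -(-452208 - 12*√7)/(6*67) = -(-75368/67 - 2*√7/67) = 75368/67 + 2*√7/67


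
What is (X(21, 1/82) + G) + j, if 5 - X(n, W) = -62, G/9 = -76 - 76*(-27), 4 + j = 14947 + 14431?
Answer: 47225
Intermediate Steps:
j = 29374 (j = -4 + (14947 + 14431) = -4 + 29378 = 29374)
G = 17784 (G = 9*(-76 - 76*(-27)) = 9*(-76 + 2052) = 9*1976 = 17784)
X(n, W) = 67 (X(n, W) = 5 - 1*(-62) = 5 + 62 = 67)
(X(21, 1/82) + G) + j = (67 + 17784) + 29374 = 17851 + 29374 = 47225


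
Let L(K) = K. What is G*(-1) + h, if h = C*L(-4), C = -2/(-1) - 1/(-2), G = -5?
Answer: -5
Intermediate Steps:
C = 5/2 (C = -2*(-1) - 1*(-½) = 2 + ½ = 5/2 ≈ 2.5000)
h = -10 (h = (5/2)*(-4) = -10)
G*(-1) + h = -5*(-1) - 10 = 5 - 10 = -5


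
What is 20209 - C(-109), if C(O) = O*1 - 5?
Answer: 20323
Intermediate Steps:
C(O) = -5 + O (C(O) = O - 5 = -5 + O)
20209 - C(-109) = 20209 - (-5 - 109) = 20209 - 1*(-114) = 20209 + 114 = 20323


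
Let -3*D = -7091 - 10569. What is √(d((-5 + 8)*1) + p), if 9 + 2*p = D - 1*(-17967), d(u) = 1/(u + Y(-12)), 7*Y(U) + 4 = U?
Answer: 2*√670710/15 ≈ 109.20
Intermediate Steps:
Y(U) = -4/7 + U/7
D = 17660/3 (D = -(-7091 - 10569)/3 = -⅓*(-17660) = 17660/3 ≈ 5886.7)
d(u) = 1/(-16/7 + u) (d(u) = 1/(u + (-4/7 + (⅐)*(-12))) = 1/(u + (-4/7 - 12/7)) = 1/(u - 16/7) = 1/(-16/7 + u))
p = 35767/3 (p = -9/2 + (17660/3 - 1*(-17967))/2 = -9/2 + (17660/3 + 17967)/2 = -9/2 + (½)*(71561/3) = -9/2 + 71561/6 = 35767/3 ≈ 11922.)
√(d((-5 + 8)*1) + p) = √(7/(-16 + 7*((-5 + 8)*1)) + 35767/3) = √(7/(-16 + 7*(3*1)) + 35767/3) = √(7/(-16 + 7*3) + 35767/3) = √(7/(-16 + 21) + 35767/3) = √(7/5 + 35767/3) = √(178856/15) = 2*√670710/15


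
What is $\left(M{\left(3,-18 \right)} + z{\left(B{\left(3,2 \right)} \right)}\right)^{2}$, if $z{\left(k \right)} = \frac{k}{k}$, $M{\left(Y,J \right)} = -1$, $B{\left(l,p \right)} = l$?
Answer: $0$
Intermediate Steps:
$z{\left(k \right)} = 1$
$\left(M{\left(3,-18 \right)} + z{\left(B{\left(3,2 \right)} \right)}\right)^{2} = \left(-1 + 1\right)^{2} = 0^{2} = 0$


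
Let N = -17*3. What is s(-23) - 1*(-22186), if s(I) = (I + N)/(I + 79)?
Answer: 621171/28 ≈ 22185.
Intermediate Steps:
N = -51
s(I) = (-51 + I)/(79 + I) (s(I) = (I - 51)/(I + 79) = (-51 + I)/(79 + I))
s(-23) - 1*(-22186) = (-51 - 23)/(79 - 23) - 1*(-22186) = -74/56 + 22186 = (1/56)*(-74) + 22186 = -37/28 + 22186 = 621171/28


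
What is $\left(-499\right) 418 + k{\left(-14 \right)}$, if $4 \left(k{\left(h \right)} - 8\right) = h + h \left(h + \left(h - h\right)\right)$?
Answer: $- \frac{417057}{2} \approx -2.0853 \cdot 10^{5}$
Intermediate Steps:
$k{\left(h \right)} = 8 + \frac{h}{4} + \frac{h^{2}}{4}$ ($k{\left(h \right)} = 8 + \frac{h + h \left(h + \left(h - h\right)\right)}{4} = 8 + \frac{h + h \left(h + 0\right)}{4} = 8 + \frac{h + h h}{4} = 8 + \frac{h + h^{2}}{4} = 8 + \left(\frac{h}{4} + \frac{h^{2}}{4}\right) = 8 + \frac{h}{4} + \frac{h^{2}}{4}$)
$\left(-499\right) 418 + k{\left(-14 \right)} = \left(-499\right) 418 + \left(8 + \frac{1}{4} \left(-14\right) + \frac{\left(-14\right)^{2}}{4}\right) = -208582 + \left(8 - \frac{7}{2} + \frac{1}{4} \cdot 196\right) = -208582 + \left(8 - \frac{7}{2} + 49\right) = -208582 + \frac{107}{2} = - \frac{417057}{2}$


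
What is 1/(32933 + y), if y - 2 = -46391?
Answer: -1/13456 ≈ -7.4316e-5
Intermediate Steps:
y = -46389 (y = 2 - 46391 = -46389)
1/(32933 + y) = 1/(32933 - 46389) = 1/(-13456) = -1/13456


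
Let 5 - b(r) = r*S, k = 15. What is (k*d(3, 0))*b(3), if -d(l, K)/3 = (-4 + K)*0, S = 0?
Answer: 0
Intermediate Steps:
d(l, K) = 0 (d(l, K) = -3*(-4 + K)*0 = -3*0 = 0)
b(r) = 5 (b(r) = 5 - r*0 = 5 - 1*0 = 5 + 0 = 5)
(k*d(3, 0))*b(3) = (15*0)*5 = 0*5 = 0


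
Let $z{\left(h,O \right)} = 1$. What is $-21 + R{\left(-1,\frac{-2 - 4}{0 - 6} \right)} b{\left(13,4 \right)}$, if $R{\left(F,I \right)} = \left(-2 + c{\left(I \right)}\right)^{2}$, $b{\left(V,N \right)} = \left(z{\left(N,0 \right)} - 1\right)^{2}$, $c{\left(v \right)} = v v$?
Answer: $-21$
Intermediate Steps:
$c{\left(v \right)} = v^{2}$
$b{\left(V,N \right)} = 0$ ($b{\left(V,N \right)} = \left(1 - 1\right)^{2} = 0^{2} = 0$)
$R{\left(F,I \right)} = \left(-2 + I^{2}\right)^{2}$
$-21 + R{\left(-1,\frac{-2 - 4}{0 - 6} \right)} b{\left(13,4 \right)} = -21 + \left(-2 + \left(\frac{-2 - 4}{0 - 6}\right)^{2}\right)^{2} \cdot 0 = -21 + \left(-2 + \left(- \frac{6}{-6}\right)^{2}\right)^{2} \cdot 0 = -21 + \left(-2 + \left(\left(-6\right) \left(- \frac{1}{6}\right)\right)^{2}\right)^{2} \cdot 0 = -21 + \left(-2 + 1^{2}\right)^{2} \cdot 0 = -21 + \left(-2 + 1\right)^{2} \cdot 0 = -21 + \left(-1\right)^{2} \cdot 0 = -21 + 1 \cdot 0 = -21 + 0 = -21$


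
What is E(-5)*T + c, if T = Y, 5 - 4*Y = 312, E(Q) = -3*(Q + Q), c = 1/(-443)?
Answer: -2040017/886 ≈ -2302.5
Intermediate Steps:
c = -1/443 ≈ -0.0022573
E(Q) = -6*Q
Y = -307/4 (Y = 5/4 - 1/4*312 = 5/4 - 78 = -307/4 ≈ -76.750)
T = -307/4 ≈ -76.750
E(-5)*T + c = -6*(-5)*(-307/4) - 1/443 = 30*(-307/4) - 1/443 = -4605/2 - 1/443 = -2040017/886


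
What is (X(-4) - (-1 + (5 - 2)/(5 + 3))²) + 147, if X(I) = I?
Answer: 9127/64 ≈ 142.61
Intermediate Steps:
(X(-4) - (-1 + (5 - 2)/(5 + 3))²) + 147 = (-4 - (-1 + (5 - 2)/(5 + 3))²) + 147 = (-4 - (-1 + 3/8)²) + 147 = (-4 - (-5/8)²) + 147 = (-4 - 1*25/64) + 147 = (-4 - 25/64) + 147 = -281/64 + 147 = 9127/64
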